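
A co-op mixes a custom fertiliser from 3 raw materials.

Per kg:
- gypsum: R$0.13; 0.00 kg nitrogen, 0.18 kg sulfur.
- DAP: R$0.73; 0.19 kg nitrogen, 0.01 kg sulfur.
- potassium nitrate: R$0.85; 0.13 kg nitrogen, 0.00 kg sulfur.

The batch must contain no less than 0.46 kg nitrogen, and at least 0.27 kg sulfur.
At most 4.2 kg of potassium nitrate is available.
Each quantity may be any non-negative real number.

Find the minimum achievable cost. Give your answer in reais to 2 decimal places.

Treat it as an LP. Let x1 = kg of gypsum, x2 = kg of DAP, x3 = kg of potassium nitrate.
Minimize 0.13x1 + 0.73x2 + 0.85x3 with:
  0.19x2 + 0.13x3 ≥ 0.46   (nitrogen)
  0.18x1 + 0.01x2 ≥ 0.27   (sulfur)
  x3 ≤ 4.2
  x1, x2, x3 ≥ 0.
At the optimum only gypsum, DAP are positive (potassium nitrate = 0). There the nitrogen and sulfur constraints are tight.
So gypsum = 1.365 kg, DAP = 2.421 kg.
Cost = 0.13·1.365 + 0.73·2.421 = 1.9448.

R$1.94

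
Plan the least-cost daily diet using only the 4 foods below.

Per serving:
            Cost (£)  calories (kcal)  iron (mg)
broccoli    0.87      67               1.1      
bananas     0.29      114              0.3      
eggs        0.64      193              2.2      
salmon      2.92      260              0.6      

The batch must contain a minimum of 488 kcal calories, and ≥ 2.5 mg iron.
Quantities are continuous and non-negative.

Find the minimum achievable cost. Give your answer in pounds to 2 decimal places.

Let x1 = servings of broccoli, x2 = servings of bananas, x3 = servings of eggs, x4 = servings of salmon.
Minimise 0.87x1 + 0.29x2 + 0.64x3 + 2.92x4 subject to:
  67x1 + 114x2 + 193x3 + 260x4 ≥ 488   (calories)
  1.1x1 + 0.3x2 + 2.2x3 + 0.6x4 ≥ 2.5   (iron)
  x1, x2, x3, x4 ≥ 0.
The optimal basis is {bananas, eggs}; broccoli, salmon drop out. There the calories and iron constraints are tight.
So bananas = 3.064 servings, eggs = 0.7185 servings.
Hence cost = 0.29·3.064 + 0.64·0.7185 = £1.3484.

£1.35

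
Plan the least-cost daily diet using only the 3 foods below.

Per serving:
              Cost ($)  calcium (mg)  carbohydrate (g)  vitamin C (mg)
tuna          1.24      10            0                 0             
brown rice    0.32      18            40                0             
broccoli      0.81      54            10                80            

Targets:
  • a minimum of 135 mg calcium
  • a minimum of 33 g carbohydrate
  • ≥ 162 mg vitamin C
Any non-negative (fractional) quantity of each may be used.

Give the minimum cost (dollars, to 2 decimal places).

$2.04

Treat it as an LP. Let x1 = servings of tuna, x2 = servings of brown rice, x3 = servings of broccoli.
Minimize 1.24x1 + 0.32x2 + 0.81x3 subject to:
  10x1 + 18x2 + 54x3 ≥ 135   (calcium)
  40x2 + 10x3 ≥ 33   (carbohydrate)
  80x3 ≥ 162   (vitamin C)
  x1, x2, x3 ≥ 0.
The optimal basis is {brown rice, broccoli}; tuna drops out. The calcium and carbohydrate requirements are met with equality.
Optimal quantities: brown rice = 0.2182 servings, broccoli = 2.427 servings.
Hence cost = 0.32·0.2182 + 0.81·2.427 = $2.0357.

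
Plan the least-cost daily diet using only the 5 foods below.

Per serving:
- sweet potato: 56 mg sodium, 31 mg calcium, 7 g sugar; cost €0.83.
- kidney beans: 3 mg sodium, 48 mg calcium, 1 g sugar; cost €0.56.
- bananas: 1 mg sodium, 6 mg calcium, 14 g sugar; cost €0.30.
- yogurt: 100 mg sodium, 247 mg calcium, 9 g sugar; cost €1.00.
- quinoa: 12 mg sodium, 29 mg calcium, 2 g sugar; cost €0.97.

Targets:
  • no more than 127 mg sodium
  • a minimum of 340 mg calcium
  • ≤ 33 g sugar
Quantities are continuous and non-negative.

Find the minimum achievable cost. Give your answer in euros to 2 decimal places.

Treat it as an LP. Let x1 = servings of sweet potato, x2 = servings of kidney beans, x3 = servings of bananas, x4 = servings of yogurt, x5 = servings of quinoa.
min 0.83x1 + 0.56x2 + 0.3x3 + 1x4 + 0.97x5 with:
  56x1 + 3x2 + 1x3 + 100x4 + 12x5 ≤ 127   (sodium)
  31x1 + 48x2 + 6x3 + 247x4 + 29x5 ≥ 340   (calcium)
  7x1 + 1x2 + 14x3 + 9x4 + 2x5 ≤ 33   (sugar)
  x1, x2, x3, x4, x5 ≥ 0.
The minimum-cost mix takes nothing from sweet potato, bananas, quinoa — only kidney beans, yogurt. Binding constraints: sodium and calcium.
So kidney beans = 0.6482 servings, yogurt = 1.251 servings.
Cost = 0.56·0.6482 + 1·1.251 = 1.6140.

€1.61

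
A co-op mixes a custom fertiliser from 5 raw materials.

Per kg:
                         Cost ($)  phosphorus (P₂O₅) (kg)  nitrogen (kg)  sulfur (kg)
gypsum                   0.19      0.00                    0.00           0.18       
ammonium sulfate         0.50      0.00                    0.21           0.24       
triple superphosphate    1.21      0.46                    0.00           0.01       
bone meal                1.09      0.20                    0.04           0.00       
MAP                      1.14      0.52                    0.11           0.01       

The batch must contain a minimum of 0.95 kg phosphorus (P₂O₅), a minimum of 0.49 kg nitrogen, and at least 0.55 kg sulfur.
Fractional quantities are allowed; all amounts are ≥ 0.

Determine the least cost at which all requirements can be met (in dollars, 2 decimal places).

$2.98

Set it up as a linear program. Let x1 = kg of gypsum, x2 = kg of ammonium sulfate, x3 = kg of triple superphosphate, x4 = kg of bone meal, x5 = kg of MAP.
min 0.19x1 + 0.5x2 + 1.21x3 + 1.09x4 + 1.14x5 with:
  0.46x3 + 0.2x4 + 0.52x5 ≥ 0.95   (phosphorus (P₂O₅))
  0.21x2 + 0.04x4 + 0.11x5 ≥ 0.49   (nitrogen)
  0.18x1 + 0.24x2 + 0.01x3 + 0.01x5 ≥ 0.55   (sulfur)
  x1, x2, x3, x4, x5 ≥ 0.
The optimal basis is {gypsum, ammonium sulfate, MAP}; triple superphosphate, bone meal drop out. The phosphorus (P₂O₅), nitrogen, sulfur requirements are met with equality.
So gypsum = 1.119 kg, ammonium sulfate = 1.376 kg, MAP = 1.827 kg.
Hence cost = 0.19·1.119 + 0.5·1.376 + 1.14·1.827 = $2.9834.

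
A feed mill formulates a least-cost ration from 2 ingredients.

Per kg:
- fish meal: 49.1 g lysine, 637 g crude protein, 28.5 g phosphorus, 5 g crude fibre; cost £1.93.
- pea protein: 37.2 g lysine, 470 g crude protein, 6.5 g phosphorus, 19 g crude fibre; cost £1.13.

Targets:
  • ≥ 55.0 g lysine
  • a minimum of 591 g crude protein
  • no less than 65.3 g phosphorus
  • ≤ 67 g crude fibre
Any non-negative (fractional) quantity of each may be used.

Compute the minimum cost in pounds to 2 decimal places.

Treat it as an LP. Let x1 = kg of fish meal, x2 = kg of pea protein.
Minimise 1.93x1 + 1.13x2 subject to:
  49.1x1 + 37.2x2 ≥ 55   (lysine)
  637x1 + 470x2 ≥ 591   (crude protein)
  28.5x1 + 6.5x2 ≥ 65.3   (phosphorus)
  5x1 + 19x2 ≤ 67   (crude fibre)
  x1, x2 ≥ 0.
The minimum-cost mix takes nothing from pea protein — only fish meal. Binding constraint: phosphorus.
Optimal quantities: fish meal = 2.291 kg.
Objective = 1.93·2.291 = 4.4216.

£4.42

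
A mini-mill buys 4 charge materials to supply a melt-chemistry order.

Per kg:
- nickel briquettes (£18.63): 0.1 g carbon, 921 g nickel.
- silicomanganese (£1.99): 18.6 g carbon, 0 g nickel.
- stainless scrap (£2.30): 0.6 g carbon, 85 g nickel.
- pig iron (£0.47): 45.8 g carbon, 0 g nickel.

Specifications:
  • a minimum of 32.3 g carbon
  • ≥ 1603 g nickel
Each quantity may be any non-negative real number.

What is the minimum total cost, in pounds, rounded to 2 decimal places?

Let x1 = kg of nickel briquettes, x2 = kg of silicomanganese, x3 = kg of stainless scrap, x4 = kg of pig iron.
Minimize 18.63x1 + 1.99x2 + 2.3x3 + 0.47x4 with:
  0.1x1 + 18.6x2 + 0.6x3 + 45.8x4 ≥ 32.3   (carbon)
  921x1 + 85x3 ≥ 1603   (nickel)
  x1, x2, x3, x4 ≥ 0.
The cheapest feasible vertex uses only nickel briquettes, pig iron; silicomanganese, stainless scrap are not used. There the carbon and nickel constraints are tight.
Solving gives x1 = 1.7405, x4 = 0.70144.
Cost = 18.63·1.7405 + 0.47·0.70144 = 32.7552.

£32.76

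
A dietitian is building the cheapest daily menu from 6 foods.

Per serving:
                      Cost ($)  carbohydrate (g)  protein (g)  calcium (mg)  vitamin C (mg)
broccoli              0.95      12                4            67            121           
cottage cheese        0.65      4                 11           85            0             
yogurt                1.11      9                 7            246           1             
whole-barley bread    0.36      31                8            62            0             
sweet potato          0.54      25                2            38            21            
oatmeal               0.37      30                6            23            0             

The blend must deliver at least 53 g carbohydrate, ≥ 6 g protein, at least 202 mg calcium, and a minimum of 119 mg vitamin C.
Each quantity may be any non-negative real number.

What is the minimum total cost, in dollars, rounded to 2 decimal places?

This is a linear program. Let x1 = servings of broccoli, x2 = servings of cottage cheese, x3 = servings of yogurt, x4 = servings of whole-barley bread, x5 = servings of sweet potato, x6 = servings of oatmeal.
Minimise 0.95x1 + 0.65x2 + 1.11x3 + 0.36x4 + 0.54x5 + 0.37x6 subject to:
  12x1 + 4x2 + 9x3 + 31x4 + 25x5 + 30x6 ≥ 53   (carbohydrate)
  4x1 + 11x2 + 7x3 + 8x4 + 2x5 + 6x6 ≥ 6   (protein)
  67x1 + 85x2 + 246x3 + 62x4 + 38x5 + 23x6 ≥ 202   (calcium)
  121x1 + 1x3 + 21x5 ≥ 119   (vitamin C)
  x1, x2, x3, x4, x5, x6 ≥ 0.
The cheapest feasible vertex uses only broccoli, yogurt, whole-barley bread; cottage cheese, sweet potato, oatmeal are not used. Binding constraints: carbohydrate, calcium, vitamin C.
Solving gives x1 = 0.9815, x3 = 0.2359, x4 = 1.261.
Cost = 0.95·0.9815 + 1.11·0.2359 + 0.36·1.261 = 1.6482.

$1.65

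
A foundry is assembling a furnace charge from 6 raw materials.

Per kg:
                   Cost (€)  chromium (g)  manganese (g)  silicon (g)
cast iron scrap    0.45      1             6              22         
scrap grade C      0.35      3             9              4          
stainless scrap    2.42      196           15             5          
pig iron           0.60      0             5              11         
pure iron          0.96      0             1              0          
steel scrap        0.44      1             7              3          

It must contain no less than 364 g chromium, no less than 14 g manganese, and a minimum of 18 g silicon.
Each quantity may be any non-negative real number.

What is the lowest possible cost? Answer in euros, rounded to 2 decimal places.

Treat it as an LP. Let x1 = kg of cast iron scrap, x2 = kg of scrap grade C, x3 = kg of stainless scrap, x4 = kg of pig iron, x5 = kg of pure iron, x6 = kg of steel scrap.
Minimize 0.45x1 + 0.35x2 + 2.42x3 + 0.6x4 + 0.96x5 + 0.44x6 with:
  1x1 + 3x2 + 196x3 + 1x6 ≥ 364   (chromium)
  6x1 + 9x2 + 15x3 + 5x4 + 1x5 + 7x6 ≥ 14   (manganese)
  22x1 + 4x2 + 5x3 + 11x4 + 3x6 ≥ 18   (silicon)
  x1, x2, x3, x4, x5, x6 ≥ 0.
The minimum-cost mix takes nothing from scrap grade C, pig iron, pure iron, steel scrap — only cast iron scrap, stainless scrap. The chromium and silicon requirements are met with equality.
That vertex is x1 = 0.3966, x3 = 1.855.
Objective = 0.45·0.3966 + 2.42·1.855 = 4.6676.

€4.67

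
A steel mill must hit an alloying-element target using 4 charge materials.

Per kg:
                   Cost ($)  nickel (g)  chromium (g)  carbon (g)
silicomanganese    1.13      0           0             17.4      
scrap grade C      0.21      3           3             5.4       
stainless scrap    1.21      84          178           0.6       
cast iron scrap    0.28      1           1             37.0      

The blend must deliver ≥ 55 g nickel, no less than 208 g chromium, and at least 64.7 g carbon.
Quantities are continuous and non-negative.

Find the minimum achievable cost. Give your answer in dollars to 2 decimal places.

$1.89

Let x1 = kg of silicomanganese, x2 = kg of scrap grade C, x3 = kg of stainless scrap, x4 = kg of cast iron scrap.
Minimise 1.13x1 + 0.21x2 + 1.21x3 + 0.28x4 subject to:
  3x2 + 84x3 + 1x4 ≥ 55   (nickel)
  3x2 + 178x3 + 1x4 ≥ 208   (chromium)
  17.4x1 + 5.4x2 + 0.6x3 + 37x4 ≥ 64.7   (carbon)
  x1, x2, x3, x4 ≥ 0.
The optimal basis is {stainless scrap, cast iron scrap}; silicomanganese, scrap grade C drop out. Binding constraints: chromium and carbon.
So stainless scrap = 1.159 kg, cast iron scrap = 1.73 kg.
Hence cost = 1.21·1.159 + 0.28·1.73 = $1.8868.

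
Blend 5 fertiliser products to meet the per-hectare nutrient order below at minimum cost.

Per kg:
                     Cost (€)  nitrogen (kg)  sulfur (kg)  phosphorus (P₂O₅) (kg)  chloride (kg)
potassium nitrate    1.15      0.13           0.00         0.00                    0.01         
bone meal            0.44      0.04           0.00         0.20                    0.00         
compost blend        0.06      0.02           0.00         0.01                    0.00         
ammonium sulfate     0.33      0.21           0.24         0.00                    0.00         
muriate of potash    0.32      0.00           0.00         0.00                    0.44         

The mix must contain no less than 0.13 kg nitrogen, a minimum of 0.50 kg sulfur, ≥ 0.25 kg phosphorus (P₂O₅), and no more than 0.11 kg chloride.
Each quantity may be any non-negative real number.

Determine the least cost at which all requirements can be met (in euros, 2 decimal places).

€1.24

Let x1 = kg of potassium nitrate, x2 = kg of bone meal, x3 = kg of compost blend, x4 = kg of ammonium sulfate, x5 = kg of muriate of potash.
Minimize 1.15x1 + 0.44x2 + 0.06x3 + 0.33x4 + 0.32x5 subject to:
  0.13x1 + 0.04x2 + 0.02x3 + 0.21x4 ≥ 0.13   (nitrogen)
  0.24x4 ≥ 0.5   (sulfur)
  0.2x2 + 0.01x3 ≥ 0.25   (phosphorus (P₂O₅))
  0.01x1 + 0.44x5 ≤ 0.11   (chloride)
  x1, x2, x3, x4, x5 ≥ 0.
The optimal basis is {bone meal, ammonium sulfate}; potassium nitrate, compost blend, muriate of potash drop out. Binding constraints: sulfur and phosphorus (P₂O₅).
That vertex is x2 = 1.25, x4 = 2.083.
Total cost: 0.44·1.25 + 0.33·2.083 = 1.2374.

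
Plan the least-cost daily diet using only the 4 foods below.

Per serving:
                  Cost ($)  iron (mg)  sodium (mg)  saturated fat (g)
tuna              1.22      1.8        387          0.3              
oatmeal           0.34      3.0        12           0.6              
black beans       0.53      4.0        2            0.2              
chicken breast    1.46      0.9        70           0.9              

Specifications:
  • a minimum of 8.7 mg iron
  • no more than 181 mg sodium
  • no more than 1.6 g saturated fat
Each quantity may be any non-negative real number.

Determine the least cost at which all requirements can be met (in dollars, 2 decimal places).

Let x1 = servings of tuna, x2 = servings of oatmeal, x3 = servings of black beans, x4 = servings of chicken breast.
Minimise 1.22x1 + 0.34x2 + 0.53x3 + 1.46x4 s.t.:
  1.8x1 + 3x2 + 4x3 + 0.9x4 ≥ 8.7   (iron)
  387x1 + 12x2 + 2x3 + 70x4 ≤ 181   (sodium)
  0.3x1 + 0.6x2 + 0.2x3 + 0.9x4 ≤ 1.6   (saturated fat)
  x1, x2, x3, x4 ≥ 0.
The cheapest feasible vertex uses only oatmeal, black beans; tuna, chicken breast are not used. There the iron and saturated fat constraints are tight.
That vertex is x2 = 2.589, x3 = 0.2333.
Cost = 0.34·2.589 + 0.53·0.2333 = 1.0039.

$1.00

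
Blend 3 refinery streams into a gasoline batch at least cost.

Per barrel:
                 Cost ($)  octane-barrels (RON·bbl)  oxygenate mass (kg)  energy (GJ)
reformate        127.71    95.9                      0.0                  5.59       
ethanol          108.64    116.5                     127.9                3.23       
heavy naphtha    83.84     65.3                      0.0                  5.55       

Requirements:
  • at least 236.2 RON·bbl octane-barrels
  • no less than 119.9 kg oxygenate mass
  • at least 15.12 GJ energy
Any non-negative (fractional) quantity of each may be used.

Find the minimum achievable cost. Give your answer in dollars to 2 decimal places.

This is a linear program. Let x1 = barrels of reformate, x2 = barrels of ethanol, x3 = barrels of heavy naphtha.
Minimize 127.71x1 + 108.64x2 + 83.84x3 with:
  95.9x1 + 116.5x2 + 65.3x3 ≥ 236.2   (octane-barrels)
  127.9x2 ≥ 119.9   (oxygenate mass)
  5.59x1 + 3.23x2 + 5.55x3 ≥ 15.12   (energy)
  x1, x2, x3 ≥ 0.
The optimal basis is {ethanol, heavy naphtha}; reformate drops out. The oxygenate mass and energy requirements are met with equality.
Optimal quantities: ethanol = 0.93745 barrels, heavy naphtha = 2.1787 barrels.
Cost = 108.64·0.93745 + 83.84·2.1787 = 284.5068.

$284.51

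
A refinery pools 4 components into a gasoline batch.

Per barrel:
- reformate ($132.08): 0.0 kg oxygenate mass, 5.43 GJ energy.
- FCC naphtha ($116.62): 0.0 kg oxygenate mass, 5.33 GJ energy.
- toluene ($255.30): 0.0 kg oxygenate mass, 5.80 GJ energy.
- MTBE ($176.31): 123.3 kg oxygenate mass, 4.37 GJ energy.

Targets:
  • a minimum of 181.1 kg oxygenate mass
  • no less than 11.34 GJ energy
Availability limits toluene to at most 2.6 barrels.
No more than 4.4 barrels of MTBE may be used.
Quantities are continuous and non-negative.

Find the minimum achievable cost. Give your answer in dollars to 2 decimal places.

$366.64

This is a linear program. Let x1 = barrels of reformate, x2 = barrels of FCC naphtha, x3 = barrels of toluene, x4 = barrels of MTBE.
Minimise 132.08x1 + 116.62x2 + 255.3x3 + 176.31x4 with:
  123.3x4 ≥ 181.1   (oxygenate mass)
  5.43x1 + 5.33x2 + 5.8x3 + 4.37x4 ≥ 11.34   (energy)
  x3 ≤ 2.6
  x4 ≤ 4.4
  x1, x2, x3, x4 ≥ 0.
The cheapest feasible vertex uses only FCC naphtha, MTBE; reformate, toluene are not used. The oxygenate mass and energy requirements are met with equality.
Optimal quantities: FCC naphtha = 0.923349 barrels, MTBE = 1.46878 barrels.
Hence cost = 116.62·0.923349 + 176.31·1.46878 = $366.6416.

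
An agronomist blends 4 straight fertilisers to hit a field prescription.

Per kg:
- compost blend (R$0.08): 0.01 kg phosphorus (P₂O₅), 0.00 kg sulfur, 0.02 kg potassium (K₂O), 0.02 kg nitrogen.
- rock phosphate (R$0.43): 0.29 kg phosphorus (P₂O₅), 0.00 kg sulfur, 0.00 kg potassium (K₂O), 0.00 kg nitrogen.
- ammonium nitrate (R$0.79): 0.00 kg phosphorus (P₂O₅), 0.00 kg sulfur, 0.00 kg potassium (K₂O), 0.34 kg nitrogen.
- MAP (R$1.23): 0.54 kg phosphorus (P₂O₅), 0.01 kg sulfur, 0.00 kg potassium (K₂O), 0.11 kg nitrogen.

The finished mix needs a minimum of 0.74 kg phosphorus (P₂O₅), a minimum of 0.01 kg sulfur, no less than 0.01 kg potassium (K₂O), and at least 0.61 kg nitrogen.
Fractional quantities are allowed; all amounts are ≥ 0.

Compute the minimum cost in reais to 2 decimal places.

Let x1 = kg of compost blend, x2 = kg of rock phosphate, x3 = kg of ammonium nitrate, x4 = kg of MAP.
min 0.08x1 + 0.43x2 + 0.79x3 + 1.23x4 with:
  0.01x1 + 0.29x2 + 0.54x4 ≥ 0.74   (phosphorus (P₂O₅))
  0.01x4 ≥ 0.01   (sulfur)
  0.02x1 ≥ 0.01   (potassium (K₂O))
  0.02x1 + 0.34x3 + 0.11x4 ≥ 0.61   (nitrogen)
  x1, x2, x3, x4 ≥ 0.
All 4 inputs are positive at the optimum. Binding constraints: phosphorus (P₂O₅), sulfur, potassium (K₂O), nitrogen.
So compost blend = 0.5 kg, rock phosphate = 0.6724 kg, ammonium nitrate = 1.441 kg, MAP = 1 kg.
Cost = 0.08·0.5 + 0.43·0.6724 + 0.79·1.441 + 1.23·1 = 2.6975.

R$2.70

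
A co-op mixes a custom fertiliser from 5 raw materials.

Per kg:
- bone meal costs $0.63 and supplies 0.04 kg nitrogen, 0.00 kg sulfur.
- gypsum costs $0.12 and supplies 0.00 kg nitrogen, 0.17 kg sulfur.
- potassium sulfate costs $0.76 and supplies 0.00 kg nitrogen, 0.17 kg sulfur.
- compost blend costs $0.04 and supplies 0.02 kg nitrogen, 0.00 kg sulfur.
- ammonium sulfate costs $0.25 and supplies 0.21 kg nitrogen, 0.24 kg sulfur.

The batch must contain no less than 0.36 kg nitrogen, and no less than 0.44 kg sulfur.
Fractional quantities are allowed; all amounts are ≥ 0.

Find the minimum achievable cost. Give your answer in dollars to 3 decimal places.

Let x1 = kg of bone meal, x2 = kg of gypsum, x3 = kg of potassium sulfate, x4 = kg of compost blend, x5 = kg of ammonium sulfate.
Minimize 0.63x1 + 0.12x2 + 0.76x3 + 0.04x4 + 0.25x5 subject to:
  0.04x1 + 0.02x4 + 0.21x5 ≥ 0.36   (nitrogen)
  0.17x2 + 0.17x3 + 0.24x5 ≥ 0.44   (sulfur)
  x1, x2, x3, x4, x5 ≥ 0.
At the optimum only gypsum, ammonium sulfate are positive (bone meal, potassium sulfate, compost blend = 0). Binding constraints: nitrogen and sulfur.
So gypsum = 0.1681 kg, ammonium sulfate = 1.714 kg.
Total cost: 0.12·0.1681 + 0.25·1.714 = 0.44867.

$0.449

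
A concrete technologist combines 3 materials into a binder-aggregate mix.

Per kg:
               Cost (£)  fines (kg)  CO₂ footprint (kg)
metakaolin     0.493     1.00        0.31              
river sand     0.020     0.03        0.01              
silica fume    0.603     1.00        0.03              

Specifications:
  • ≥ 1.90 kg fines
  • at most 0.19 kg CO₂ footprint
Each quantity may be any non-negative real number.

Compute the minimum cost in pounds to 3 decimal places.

£1.093

Let x1 = kg of metakaolin, x2 = kg of river sand, x3 = kg of silica fume.
min 0.493x1 + 0.02x2 + 0.603x3 subject to:
  1x1 + 0.03x2 + 1x3 ≥ 1.9   (fines)
  0.31x1 + 0.01x2 + 0.03x3 ≤ 0.19   (CO₂ footprint)
  x1, x2, x3 ≥ 0.
The minimum-cost mix takes nothing from river sand — only metakaolin, silica fume. There the fines and CO₂ footprint constraints are tight.
Solving gives x1 = 0.475, x3 = 1.425.
Total cost: 0.493·0.475 + 0.603·1.425 = 1.09345.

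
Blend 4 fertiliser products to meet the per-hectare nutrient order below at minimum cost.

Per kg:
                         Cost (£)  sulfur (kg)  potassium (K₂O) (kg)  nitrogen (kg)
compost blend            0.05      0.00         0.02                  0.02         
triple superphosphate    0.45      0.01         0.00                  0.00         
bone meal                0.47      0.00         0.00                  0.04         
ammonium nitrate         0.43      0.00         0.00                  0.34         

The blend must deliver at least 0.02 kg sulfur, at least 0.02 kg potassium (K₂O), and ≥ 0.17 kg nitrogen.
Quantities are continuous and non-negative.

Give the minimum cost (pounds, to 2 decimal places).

£1.14

This is a linear program. Let x1 = kg of compost blend, x2 = kg of triple superphosphate, x3 = kg of bone meal, x4 = kg of ammonium nitrate.
Minimise 0.05x1 + 0.45x2 + 0.47x3 + 0.43x4 with:
  0.01x2 ≥ 0.02   (sulfur)
  0.02x1 ≥ 0.02   (potassium (K₂O))
  0.02x1 + 0.04x3 + 0.34x4 ≥ 0.17   (nitrogen)
  x1, x2, x3, x4 ≥ 0.
The minimum-cost mix takes nothing from bone meal — only compost blend, triple superphosphate, ammonium nitrate. Binding constraints: sulfur, potassium (K₂O), nitrogen.
That vertex is x1 = 1, x2 = 2, x4 = 0.4412.
Hence cost = 0.05·1 + 0.45·2 + 0.43·0.4412 = £1.1397.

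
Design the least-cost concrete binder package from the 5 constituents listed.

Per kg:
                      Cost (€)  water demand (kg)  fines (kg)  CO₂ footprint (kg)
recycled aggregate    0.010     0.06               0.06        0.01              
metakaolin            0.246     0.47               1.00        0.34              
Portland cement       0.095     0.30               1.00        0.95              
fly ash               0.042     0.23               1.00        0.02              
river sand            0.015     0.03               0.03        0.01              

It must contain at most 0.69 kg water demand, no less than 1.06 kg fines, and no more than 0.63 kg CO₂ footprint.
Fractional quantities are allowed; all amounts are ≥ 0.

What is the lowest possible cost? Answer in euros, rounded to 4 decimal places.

Let x1 = kg of recycled aggregate, x2 = kg of metakaolin, x3 = kg of Portland cement, x4 = kg of fly ash, x5 = kg of river sand.
Minimize 0.01x1 + 0.246x2 + 0.095x3 + 0.042x4 + 0.015x5 subject to:
  0.06x1 + 0.47x2 + 0.3x3 + 0.23x4 + 0.03x5 ≤ 0.69   (water demand)
  0.06x1 + 1x2 + 1x3 + 1x4 + 0.03x5 ≥ 1.06   (fines)
  0.01x1 + 0.34x2 + 0.95x3 + 0.02x4 + 0.01x5 ≤ 0.63   (CO₂ footprint)
  x1, x2, x3, x4, x5 ≥ 0.
At the optimum only fly ash is positive (recycled aggregate, metakaolin, Portland cement, river sand = 0). The fines requirement is met with equality.
That vertex is x4 = 1.06.
Hence cost = 0.042·1.06 = €0.044520.

€0.0445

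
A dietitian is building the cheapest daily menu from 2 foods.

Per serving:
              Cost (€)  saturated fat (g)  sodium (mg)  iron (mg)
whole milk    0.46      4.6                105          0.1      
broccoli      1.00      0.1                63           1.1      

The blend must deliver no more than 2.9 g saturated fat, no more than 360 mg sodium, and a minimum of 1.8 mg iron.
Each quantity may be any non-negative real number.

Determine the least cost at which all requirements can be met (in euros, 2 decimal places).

€1.64

Treat it as an LP. Let x1 = servings of whole milk, x2 = servings of broccoli.
Minimise 0.46x1 + 1x2 s.t.:
  4.6x1 + 0.1x2 ≤ 2.9   (saturated fat)
  105x1 + 63x2 ≤ 360   (sodium)
  0.1x1 + 1.1x2 ≥ 1.8   (iron)
  x1, x2 ≥ 0.
The optimal basis is {broccoli}; whole milk drops out. The iron requirement is met with equality.
Optimal quantities: broccoli = 1.636 servings.
Cost = 1·1.636 = 1.6360.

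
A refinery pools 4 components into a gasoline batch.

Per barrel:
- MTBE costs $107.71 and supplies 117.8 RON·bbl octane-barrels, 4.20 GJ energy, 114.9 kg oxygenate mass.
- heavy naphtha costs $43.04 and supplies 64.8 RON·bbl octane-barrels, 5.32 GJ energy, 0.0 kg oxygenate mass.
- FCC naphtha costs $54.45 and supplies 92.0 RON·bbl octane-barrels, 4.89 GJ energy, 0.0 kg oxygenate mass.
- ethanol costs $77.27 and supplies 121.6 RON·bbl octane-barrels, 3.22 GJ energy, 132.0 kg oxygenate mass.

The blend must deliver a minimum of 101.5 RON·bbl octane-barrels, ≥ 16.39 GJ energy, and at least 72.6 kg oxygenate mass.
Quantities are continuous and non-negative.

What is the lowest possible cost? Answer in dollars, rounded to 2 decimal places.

Set it up as a linear program. Let x1 = barrels of MTBE, x2 = barrels of heavy naphtha, x3 = barrels of FCC naphtha, x4 = barrels of ethanol.
Minimize 107.71x1 + 43.04x2 + 54.45x3 + 77.27x4 s.t.:
  117.8x1 + 64.8x2 + 92x3 + 121.6x4 ≥ 101.5   (octane-barrels)
  4.2x1 + 5.32x2 + 4.89x3 + 3.22x4 ≥ 16.39   (energy)
  114.9x1 + 132x4 ≥ 72.6   (oxygenate mass)
  x1, x2, x3, x4 ≥ 0.
The optimal basis is {heavy naphtha, ethanol}; MTBE, FCC naphtha drop out. The energy and oxygenate mass requirements are met with equality.
So heavy naphtha = 2.748 barrels, ethanol = 0.55 barrels.
Hence cost = 43.04·2.748 + 77.27·0.55 = $160.7724.

$160.77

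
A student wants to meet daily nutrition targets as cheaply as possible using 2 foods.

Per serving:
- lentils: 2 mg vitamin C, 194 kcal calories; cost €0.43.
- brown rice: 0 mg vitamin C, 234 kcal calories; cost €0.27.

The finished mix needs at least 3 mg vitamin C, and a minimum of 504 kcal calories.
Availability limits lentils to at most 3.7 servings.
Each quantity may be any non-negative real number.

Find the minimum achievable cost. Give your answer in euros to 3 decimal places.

€0.891

Let x1 = servings of lentils, x2 = servings of brown rice.
Minimise 0.43x1 + 0.27x2 subject to:
  2x1 ≥ 3   (vitamin C)
  194x1 + 234x2 ≥ 504   (calories)
  x1 ≤ 3.7
  x1, x2 ≥ 0.
Both inputs are positive at the optimum. There the vitamin C and calories constraints are tight.
So lentils = 1.5 servings, brown rice = 0.9103 servings.
Cost = 0.43·1.5 + 0.27·0.9103 = 0.89078.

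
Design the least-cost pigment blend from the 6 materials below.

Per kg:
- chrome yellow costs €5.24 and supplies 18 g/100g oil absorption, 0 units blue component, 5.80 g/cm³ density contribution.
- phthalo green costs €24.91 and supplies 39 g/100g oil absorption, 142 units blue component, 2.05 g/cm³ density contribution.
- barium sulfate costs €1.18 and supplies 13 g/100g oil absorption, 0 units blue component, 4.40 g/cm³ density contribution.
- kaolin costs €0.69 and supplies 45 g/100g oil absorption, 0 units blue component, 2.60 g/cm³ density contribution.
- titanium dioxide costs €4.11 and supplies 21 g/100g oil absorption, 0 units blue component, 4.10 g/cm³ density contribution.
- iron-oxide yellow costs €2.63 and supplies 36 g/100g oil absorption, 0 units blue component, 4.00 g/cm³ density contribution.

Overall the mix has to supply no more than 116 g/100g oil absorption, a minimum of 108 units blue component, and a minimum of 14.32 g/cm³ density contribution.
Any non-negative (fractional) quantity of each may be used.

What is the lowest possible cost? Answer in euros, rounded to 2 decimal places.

€22.36

Treat it as an LP. Let x1 = kg of chrome yellow, x2 = kg of phthalo green, x3 = kg of barium sulfate, x4 = kg of kaolin, x5 = kg of titanium dioxide, x6 = kg of iron-oxide yellow.
min 5.24x1 + 24.91x2 + 1.18x3 + 0.69x4 + 4.11x5 + 2.63x6 s.t.:
  18x1 + 39x2 + 13x3 + 45x4 + 21x5 + 36x6 ≤ 116   (oil absorption)
  142x2 ≥ 108   (blue component)
  5.8x1 + 2.05x2 + 4.4x3 + 2.6x4 + 4.1x5 + 4x6 ≥ 14.32   (density contribution)
  x1, x2, x3, x4, x5, x6 ≥ 0.
The optimal basis is {phthalo green, barium sulfate, kaolin}; chrome yellow, titanium dioxide, iron-oxide yellow drop out. Binding constraints: oil absorption, blue component, density contribution.
Solving gives x2 = 0.7606, x3 = 2.13, x4 = 1.303.
Total cost: 24.91·0.7606 + 1.18·2.13 + 0.69·1.303 = 22.3590.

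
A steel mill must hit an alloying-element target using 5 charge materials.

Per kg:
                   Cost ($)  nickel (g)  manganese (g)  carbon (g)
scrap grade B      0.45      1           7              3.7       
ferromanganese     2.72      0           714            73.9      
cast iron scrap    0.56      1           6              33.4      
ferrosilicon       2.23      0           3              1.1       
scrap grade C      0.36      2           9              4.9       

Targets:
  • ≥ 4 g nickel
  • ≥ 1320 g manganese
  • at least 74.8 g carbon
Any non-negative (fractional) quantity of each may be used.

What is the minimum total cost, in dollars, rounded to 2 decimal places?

Set it up as a linear program. Let x1 = kg of scrap grade B, x2 = kg of ferromanganese, x3 = kg of cast iron scrap, x4 = kg of ferrosilicon, x5 = kg of scrap grade C.
Minimize 0.45x1 + 2.72x2 + 0.56x3 + 2.23x4 + 0.36x5 s.t.:
  1x1 + 1x3 + 2x5 ≥ 4   (nickel)
  7x1 + 714x2 + 6x3 + 3x4 + 9x5 ≥ 1320   (manganese)
  3.7x1 + 73.9x2 + 33.4x3 + 1.1x4 + 4.9x5 ≥ 74.8   (carbon)
  x1, x2, x3, x4, x5 ≥ 0.
At the optimum only ferromanganese, scrap grade C are positive (scrap grade B, cast iron scrap, ferrosilicon = 0). The nickel and manganese requirements are met with equality.
So ferromanganese = 1.824 kg, scrap grade C = 2 kg.
Cost = 2.72·1.824 + 0.36·2 = 5.6813.

$5.68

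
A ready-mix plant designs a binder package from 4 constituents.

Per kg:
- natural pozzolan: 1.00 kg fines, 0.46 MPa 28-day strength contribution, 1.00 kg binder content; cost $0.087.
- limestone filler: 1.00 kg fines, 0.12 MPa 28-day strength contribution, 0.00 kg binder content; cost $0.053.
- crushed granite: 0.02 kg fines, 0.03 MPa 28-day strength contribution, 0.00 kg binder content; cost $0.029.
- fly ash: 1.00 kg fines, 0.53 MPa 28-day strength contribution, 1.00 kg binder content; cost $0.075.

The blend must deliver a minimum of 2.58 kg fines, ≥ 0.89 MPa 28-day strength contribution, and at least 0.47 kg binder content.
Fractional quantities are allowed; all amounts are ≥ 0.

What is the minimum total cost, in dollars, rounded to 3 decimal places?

$0.168

Let x1 = kg of natural pozzolan, x2 = kg of limestone filler, x3 = kg of crushed granite, x4 = kg of fly ash.
Minimize 0.087x1 + 0.053x2 + 0.029x3 + 0.075x4 with:
  1x1 + 1x2 + 0.02x3 + 1x4 ≥ 2.58   (fines)
  0.46x1 + 0.12x2 + 0.03x3 + 0.53x4 ≥ 0.89   (28-day strength contribution)
  1x1 + 1x4 ≥ 0.47   (binder content)
  x1, x2, x3, x4 ≥ 0.
The minimum-cost mix takes nothing from natural pozzolan, crushed granite — only limestone filler, fly ash. The fines and 28-day strength contribution requirements are met with equality.
So limestone filler = 1.164 kg, fly ash = 1.416 kg.
Hence cost = 0.053·1.164 + 0.075·1.416 = $0.16789.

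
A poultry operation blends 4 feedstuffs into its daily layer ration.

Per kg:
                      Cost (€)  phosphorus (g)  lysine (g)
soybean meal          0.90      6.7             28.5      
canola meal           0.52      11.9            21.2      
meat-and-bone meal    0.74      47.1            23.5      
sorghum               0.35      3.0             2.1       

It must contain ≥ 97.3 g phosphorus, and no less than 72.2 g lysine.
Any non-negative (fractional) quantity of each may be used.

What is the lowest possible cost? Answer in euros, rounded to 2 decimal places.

Let x1 = kg of soybean meal, x2 = kg of canola meal, x3 = kg of meat-and-bone meal, x4 = kg of sorghum.
Minimise 0.9x1 + 0.52x2 + 0.74x3 + 0.35x4 with:
  6.7x1 + 11.9x2 + 47.1x3 + 3x4 ≥ 97.3   (phosphorus)
  28.5x1 + 21.2x2 + 23.5x3 + 2.1x4 ≥ 72.2   (lysine)
  x1, x2, x3, x4 ≥ 0.
The optimal basis is {canola meal, meat-and-bone meal}; soybean meal, sorghum drop out. Binding constraints: phosphorus and lysine.
Solving gives x2 = 1.55, x3 = 1.674.
Total cost: 0.52·1.55 + 0.74·1.674 = 2.0448.

€2.04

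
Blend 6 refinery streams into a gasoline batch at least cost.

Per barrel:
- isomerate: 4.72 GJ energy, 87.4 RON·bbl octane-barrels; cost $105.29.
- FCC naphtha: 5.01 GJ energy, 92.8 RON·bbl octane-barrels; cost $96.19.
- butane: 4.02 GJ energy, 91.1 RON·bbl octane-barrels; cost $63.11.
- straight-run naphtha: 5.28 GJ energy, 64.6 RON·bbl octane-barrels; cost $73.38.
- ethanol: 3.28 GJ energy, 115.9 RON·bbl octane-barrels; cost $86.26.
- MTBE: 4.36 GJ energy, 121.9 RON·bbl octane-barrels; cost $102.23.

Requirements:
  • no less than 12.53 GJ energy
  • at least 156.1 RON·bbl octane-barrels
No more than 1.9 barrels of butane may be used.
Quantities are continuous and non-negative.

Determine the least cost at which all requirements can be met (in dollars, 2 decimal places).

$174.62

Treat it as an LP. Let x1 = barrels of isomerate, x2 = barrels of FCC naphtha, x3 = barrels of butane, x4 = barrels of straight-run naphtha, x5 = barrels of ethanol, x6 = barrels of MTBE.
Minimise 105.29x1 + 96.19x2 + 63.11x3 + 73.38x4 + 86.26x5 + 102.23x6 s.t.:
  4.72x1 + 5.01x2 + 4.02x3 + 5.28x4 + 3.28x5 + 4.36x6 ≥ 12.53   (energy)
  87.4x1 + 92.8x2 + 91.1x3 + 64.6x4 + 115.9x5 + 121.9x6 ≥ 156.1   (octane-barrels)
  x3 ≤ 1.9
  x1, x2, x3, x4, x5, x6 ≥ 0.
The cheapest feasible vertex uses only butane, straight-run naphtha; isomerate, FCC naphtha, ethanol, MTBE are not used. There the energy and octane-barrels constraints are tight.
Solving gives x3 = 0.066737, x4 = 2.3223.
Cost = 63.11·0.066737 + 73.38·2.3223 = 174.6221.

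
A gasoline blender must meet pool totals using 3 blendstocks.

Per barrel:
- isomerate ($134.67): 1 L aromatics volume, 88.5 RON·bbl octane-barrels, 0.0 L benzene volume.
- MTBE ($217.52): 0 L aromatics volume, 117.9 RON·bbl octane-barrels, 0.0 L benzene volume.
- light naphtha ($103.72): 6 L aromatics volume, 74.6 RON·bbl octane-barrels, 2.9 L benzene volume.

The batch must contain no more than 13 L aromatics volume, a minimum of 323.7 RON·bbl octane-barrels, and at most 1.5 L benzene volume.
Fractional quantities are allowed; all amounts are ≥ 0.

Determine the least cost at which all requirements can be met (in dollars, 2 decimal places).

Let x1 = barrels of isomerate, x2 = barrels of MTBE, x3 = barrels of light naphtha.
Minimize 134.67x1 + 217.52x2 + 103.72x3 with:
  1x1 + 6x3 ≤ 13   (aromatics volume)
  88.5x1 + 117.9x2 + 74.6x3 ≥ 323.7   (octane-barrels)
  2.9x3 ≤ 1.5   (benzene volume)
  x1, x2, x3 ≥ 0.
The optimal basis is {isomerate, light naphtha}; MTBE drops out. Binding constraints: octane-barrels and benzene volume.
That vertex is x1 = 3.2216, x3 = 0.51724.
Total cost: 134.67·3.2216 + 103.72·0.51724 = 487.5010.

$487.50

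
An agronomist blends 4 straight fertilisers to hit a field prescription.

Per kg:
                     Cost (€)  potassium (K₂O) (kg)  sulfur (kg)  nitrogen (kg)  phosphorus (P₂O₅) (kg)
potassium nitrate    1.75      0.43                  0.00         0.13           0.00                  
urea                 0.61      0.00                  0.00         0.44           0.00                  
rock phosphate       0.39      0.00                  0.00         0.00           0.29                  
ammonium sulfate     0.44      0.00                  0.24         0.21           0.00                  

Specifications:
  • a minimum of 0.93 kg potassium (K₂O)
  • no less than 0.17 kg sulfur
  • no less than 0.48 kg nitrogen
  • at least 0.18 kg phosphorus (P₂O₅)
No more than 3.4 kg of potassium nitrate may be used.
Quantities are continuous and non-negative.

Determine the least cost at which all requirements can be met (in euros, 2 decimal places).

€4.41

Treat it as an LP. Let x1 = kg of potassium nitrate, x2 = kg of urea, x3 = kg of rock phosphate, x4 = kg of ammonium sulfate.
Minimize 1.75x1 + 0.61x2 + 0.39x3 + 0.44x4 s.t.:
  0.43x1 ≥ 0.93   (potassium (K₂O))
  0.24x4 ≥ 0.17   (sulfur)
  0.13x1 + 0.44x2 + 0.21x4 ≥ 0.48   (nitrogen)
  0.29x3 ≥ 0.18   (phosphorus (P₂O₅))
  x1 ≤ 3.4
  x1, x2, x3, x4 ≥ 0.
The optimal mix uses every input. The potassium (K₂O), sulfur, nitrogen, phosphorus (P₂O₅) requirements are met with equality.
Optimal quantities: potassium nitrate = 2.163 kg, urea = 0.1138 kg, rock phosphate = 0.6207 kg, ammonium sulfate = 0.7083 kg.
Cost = 1.75·2.163 + 0.61·0.1138 + 0.39·0.6207 + 0.44·0.7083 = 4.4084.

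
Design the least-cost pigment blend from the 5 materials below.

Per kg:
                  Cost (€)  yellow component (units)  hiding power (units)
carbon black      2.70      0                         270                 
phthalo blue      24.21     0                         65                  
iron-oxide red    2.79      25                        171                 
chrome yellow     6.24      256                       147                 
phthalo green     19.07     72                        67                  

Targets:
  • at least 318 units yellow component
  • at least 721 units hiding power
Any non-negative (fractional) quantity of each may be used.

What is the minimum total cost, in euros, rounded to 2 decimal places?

€13.14

Set it up as a linear program. Let x1 = kg of carbon black, x2 = kg of phthalo blue, x3 = kg of iron-oxide red, x4 = kg of chrome yellow, x5 = kg of phthalo green.
Minimize 2.7x1 + 24.21x2 + 2.79x3 + 6.24x4 + 19.07x5 with:
  25x3 + 256x4 + 72x5 ≥ 318   (yellow component)
  270x1 + 65x2 + 171x3 + 147x4 + 67x5 ≥ 721   (hiding power)
  x1, x2, x3, x4, x5 ≥ 0.
At the optimum only carbon black, chrome yellow are positive (phthalo blue, iron-oxide red, phthalo green = 0). There the yellow component and hiding power constraints are tight.
So carbon black = 1.9941 kg, chrome yellow = 1.2422 kg.
Hence cost = 2.7·1.9941 + 6.24·1.2422 = €13.1354.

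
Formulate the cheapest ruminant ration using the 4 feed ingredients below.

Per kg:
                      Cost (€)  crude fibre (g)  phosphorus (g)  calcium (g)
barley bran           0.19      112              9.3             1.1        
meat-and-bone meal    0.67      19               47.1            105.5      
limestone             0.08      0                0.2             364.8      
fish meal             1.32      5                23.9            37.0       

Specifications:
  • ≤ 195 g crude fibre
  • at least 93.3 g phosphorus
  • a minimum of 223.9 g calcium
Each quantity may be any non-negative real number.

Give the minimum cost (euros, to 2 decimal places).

€1.33

This is a linear program. Let x1 = kg of barley bran, x2 = kg of meat-and-bone meal, x3 = kg of limestone, x4 = kg of fish meal.
Minimize 0.19x1 + 0.67x2 + 0.08x3 + 1.32x4 subject to:
  112x1 + 19x2 + 5x4 ≤ 195   (crude fibre)
  9.3x1 + 47.1x2 + 0.2x3 + 23.9x4 ≥ 93.3   (phosphorus)
  1.1x1 + 105.5x2 + 364.8x3 + 37x4 ≥ 223.9   (calcium)
  x1, x2, x3, x4 ≥ 0.
The optimal basis is {meat-and-bone meal, limestone}; barley bran, fish meal drop out. Binding constraints: phosphorus and calcium.
So meat-and-bone meal = 1.981 kg, limestone = 0.04094 kg.
Hence cost = 0.67·1.981 + 0.08·0.04094 = €1.3305.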